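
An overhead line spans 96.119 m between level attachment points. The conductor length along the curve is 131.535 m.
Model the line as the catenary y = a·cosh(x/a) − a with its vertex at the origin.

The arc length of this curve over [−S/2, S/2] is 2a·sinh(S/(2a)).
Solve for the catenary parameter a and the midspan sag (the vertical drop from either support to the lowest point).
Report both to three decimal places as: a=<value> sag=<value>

seed: a₀ = √(S³/(24(L−S))) = √(96.119³/(24·35.416)) = 32.322764
iter 1: u=1.486862  f(a)=+4.127e+00  f'(a)=-2.716e+00  a ← 32.322764 − (+4.127e+00/-2.716e+00) = 33.842558
iter 2: u=1.420091  f(a)=+3.090e-01  f'(a)=-2.323e+00  a ← 33.842558 − (+3.090e-01/-2.323e+00) = 33.975552
iter 3: u=1.414532  f(a)=+2.041e-03  f'(a)=-2.292e+00  a ← 33.975552 − (+2.041e-03/-2.292e+00) = 33.976443
iter 4: u=1.414495  f(a)=+9.034e-08  f'(a)=-2.292e+00  a ← 33.976443 − (+9.034e-08/-2.292e+00) = 33.976443
iter 5: u=1.414495  f(a)=+0.000e+00  f'(a)=-2.292e+00  a ← 33.976443 − (+0.000e+00/-2.292e+00) = 33.976443
converged: |Δa| < 1e-12 after 5 iterations
sag = a·(cosh(S/(2a)) − 1) = 33.976443·(cosh(1.414495) − 1) = 40.048977
T_max/T_min = cosh(S/(2a)) = 2.178728

a=33.976 sag=40.049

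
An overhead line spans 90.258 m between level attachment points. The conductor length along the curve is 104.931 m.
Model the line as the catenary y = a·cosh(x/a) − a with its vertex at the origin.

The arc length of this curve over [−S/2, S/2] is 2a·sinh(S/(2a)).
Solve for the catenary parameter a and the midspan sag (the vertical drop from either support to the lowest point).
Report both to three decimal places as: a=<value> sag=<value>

a=46.769 sag=23.516

seed: a₀ = √(S³/(24(L−S))) = √(90.258³/(24·14.673)) = 45.694453
iter 1: u=0.987625  f(a)=+7.325e-01  f'(a)=-7.071e-01  a ← 45.694453 − (+7.325e-01/-7.071e-01) = 46.730324
iter 2: u=0.965733  f(a)=+2.565e-02  f'(a)=-6.584e-01  a ← 46.730324 − (+2.565e-02/-6.584e-01) = 46.769280
iter 3: u=0.964928  f(a)=+3.397e-05  f'(a)=-6.566e-01  a ← 46.769280 − (+3.397e-05/-6.566e-01) = 46.769332
iter 4: u=0.964927  f(a)=+5.977e-11  f'(a)=-6.566e-01  a ← 46.769332 − (+5.977e-11/-6.566e-01) = 46.769332
iter 5: u=0.964927  f(a)=+1.421e-14  f'(a)=-6.566e-01  a ← 46.769332 − (+1.421e-14/-6.566e-01) = 46.769332
converged: |Δa| < 1e-12 after 5 iterations
sag = a·(cosh(S/(2a)) − 1) = 46.769332·(cosh(0.964927) − 1) = 23.515795
T_max/T_min = cosh(S/(2a)) = 1.502804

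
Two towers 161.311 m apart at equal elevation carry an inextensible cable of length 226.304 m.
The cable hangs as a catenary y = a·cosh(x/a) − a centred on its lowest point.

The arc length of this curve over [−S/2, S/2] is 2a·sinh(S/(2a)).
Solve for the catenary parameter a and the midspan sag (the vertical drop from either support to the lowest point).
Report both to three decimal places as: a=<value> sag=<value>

seed: a₀ = √(S³/(24(L−S))) = √(161.311³/(24·64.993)) = 51.874875
iter 1: u=1.554809  f(a)=+8.323e+00  f'(a)=-3.166e+00  a ← 51.874875 − (+8.323e+00/-3.166e+00) = 54.503718
iter 2: u=1.479816  f(a)=+6.746e-01  f'(a)=-2.672e+00  a ← 54.503718 − (+6.746e-01/-2.672e+00) = 54.756170
iter 3: u=1.472994  f(a)=+5.294e-03  f'(a)=-2.630e+00  a ← 54.756170 − (+5.294e-03/-2.630e+00) = 54.758183
iter 4: u=1.472940  f(a)=+3.317e-07  f'(a)=-2.630e+00  a ← 54.758183 − (+3.317e-07/-2.630e+00) = 54.758183
iter 5: u=1.472940  f(a)=+0.000e+00  f'(a)=-2.630e+00  a ← 54.758183 − (+0.000e+00/-2.630e+00) = 54.758183
converged: |Δa| < 1e-12 after 5 iterations
sag = a·(cosh(S/(2a)) − 1) = 54.758183·(cosh(1.472940) − 1) = 70.947162
T_max/T_min = cosh(S/(2a)) = 2.295645

a=54.758 sag=70.947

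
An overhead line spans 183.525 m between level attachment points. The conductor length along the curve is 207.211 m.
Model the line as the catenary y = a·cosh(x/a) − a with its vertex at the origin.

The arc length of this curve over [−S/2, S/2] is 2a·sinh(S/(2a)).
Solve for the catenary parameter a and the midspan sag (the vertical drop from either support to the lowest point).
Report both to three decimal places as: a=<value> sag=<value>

a=106.239 sag=42.155

seed: a₀ = √(S³/(24(L−S))) = √(183.525³/(24·23.686)) = 104.277681
iter 1: u=0.879982  f(a)=+9.342e-01  f'(a)=-4.905e-01  a ← 104.277681 − (+9.342e-01/-4.905e-01) = 106.182405
iter 2: u=0.864197  f(a)=+2.621e-02  f'(a)=-4.633e-01  a ← 106.182405 − (+2.621e-02/-4.633e-01) = 106.238980
iter 3: u=0.863737  f(a)=+2.195e-05  f'(a)=-4.625e-01  a ← 106.238980 − (+2.195e-05/-4.625e-01) = 106.239027
iter 4: u=0.863736  f(a)=+1.546e-11  f'(a)=-4.625e-01  a ← 106.239027 − (+1.546e-11/-4.625e-01) = 106.239027
converged: |Δa| < 1e-12 after 4 iterations
sag = a·(cosh(S/(2a)) − 1) = 106.239027·(cosh(0.863736) − 1) = 42.155146
T_max/T_min = cosh(S/(2a)) = 1.396795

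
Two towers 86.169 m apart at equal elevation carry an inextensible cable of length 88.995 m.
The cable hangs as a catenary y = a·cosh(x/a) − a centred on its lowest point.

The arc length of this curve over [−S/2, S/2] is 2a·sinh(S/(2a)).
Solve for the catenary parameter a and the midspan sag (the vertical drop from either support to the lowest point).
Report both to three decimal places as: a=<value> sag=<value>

seed: a₀ = √(S³/(24(L−S))) = √(86.169³/(24·2.826)) = 97.125861
iter 1: u=0.443595  f(a)=+2.794e-02  f'(a)=-5.935e-02  a ← 97.125861 − (+2.794e-02/-5.935e-02) = 97.596579
iter 2: u=0.441455  f(a)=+2.044e-04  f'(a)=-5.848e-02  a ← 97.596579 − (+2.044e-04/-5.848e-02) = 97.600074
iter 3: u=0.441439  f(a)=+1.112e-08  f'(a)=-5.847e-02  a ← 97.600074 − (+1.112e-08/-5.847e-02) = 97.600074
iter 4: u=0.441439  f(a)=+0.000e+00  f'(a)=-5.847e-02  a ← 97.600074 − (+0.000e+00/-5.847e-02) = 97.600074
converged: |Δa| < 1e-12 after 4 iterations
sag = a·(cosh(S/(2a)) − 1) = 97.600074·(cosh(0.441439) − 1) = 9.665027
T_max/T_min = cosh(S/(2a)) = 1.099027

a=97.600 sag=9.665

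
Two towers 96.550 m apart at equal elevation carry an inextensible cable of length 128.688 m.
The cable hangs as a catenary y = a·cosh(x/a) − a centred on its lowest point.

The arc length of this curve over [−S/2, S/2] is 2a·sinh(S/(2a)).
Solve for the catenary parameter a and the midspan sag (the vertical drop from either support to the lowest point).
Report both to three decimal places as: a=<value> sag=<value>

seed: a₀ = √(S³/(24(L−S))) = √(96.550³/(24·32.138)) = 34.159647
iter 1: u=1.413217  f(a)=+3.366e+00  f'(a)=-2.285e+00  a ← 34.159647 − (+3.366e+00/-2.285e+00) = 35.632654
iter 2: u=1.354797  f(a)=+2.300e-01  f'(a)=-1.983e+00  a ← 35.632654 − (+2.300e-01/-1.983e+00) = 35.748645
iter 3: u=1.350401  f(a)=+1.248e-03  f'(a)=-1.961e+00  a ← 35.748645 − (+1.248e-03/-1.961e+00) = 35.749281
iter 4: u=1.350377  f(a)=+3.715e-08  f'(a)=-1.961e+00  a ← 35.749281 − (+3.715e-08/-1.961e+00) = 35.749281
iter 5: u=1.350377  f(a)=+2.842e-14  f'(a)=-1.961e+00  a ← 35.749281 − (+2.842e-14/-1.961e+00) = 35.749281
converged: |Δa| < 1e-12 after 5 iterations
sag = a·(cosh(S/(2a)) − 1) = 35.749281·(cosh(1.350377) − 1) = 37.858881
T_max/T_min = cosh(S/(2a)) = 2.059011

a=35.749 sag=37.859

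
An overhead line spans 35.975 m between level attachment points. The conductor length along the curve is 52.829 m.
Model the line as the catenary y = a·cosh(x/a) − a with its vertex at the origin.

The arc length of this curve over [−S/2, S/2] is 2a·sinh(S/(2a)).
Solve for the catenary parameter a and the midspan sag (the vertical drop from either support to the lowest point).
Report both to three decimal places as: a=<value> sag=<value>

seed: a₀ = √(S³/(24(L−S))) = √(35.975³/(24·16.854)) = 10.728626
iter 1: u=1.676589  f(a)=+2.534e+00  f'(a)=-4.118e+00  a ← 10.728626 − (+2.534e+00/-4.118e+00) = 11.343824
iter 2: u=1.585665  f(a)=+2.343e-01  f'(a)=-3.389e+00  a ← 11.343824 − (+2.343e-01/-3.389e+00) = 11.412949
iter 3: u=1.576061  f(a)=+2.454e-03  f'(a)=-3.318e+00  a ← 11.412949 − (+2.454e-03/-3.318e+00) = 11.413689
iter 4: u=1.575959  f(a)=+2.753e-07  f'(a)=-3.318e+00  a ← 11.413689 − (+2.753e-07/-3.318e+00) = 11.413689
iter 5: u=1.575959  f(a)=+7.105e-15  f'(a)=-3.318e+00  a ← 11.413689 − (+7.105e-15/-3.318e+00) = 11.413689
converged: |Δa| < 1e-12 after 5 iterations
sag = a·(cosh(S/(2a)) − 1) = 11.413689·(cosh(1.575959) − 1) = 17.361267
T_max/T_min = cosh(S/(2a)) = 2.521092

a=11.414 sag=17.361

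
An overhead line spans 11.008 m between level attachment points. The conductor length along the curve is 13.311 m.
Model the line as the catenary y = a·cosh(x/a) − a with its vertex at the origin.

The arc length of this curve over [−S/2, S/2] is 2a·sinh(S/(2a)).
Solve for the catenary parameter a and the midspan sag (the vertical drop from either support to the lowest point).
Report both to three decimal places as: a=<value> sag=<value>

seed: a₀ = √(S³/(24(L−S))) = √(11.008³/(24·2.303)) = 4.912585
iter 1: u=1.120388  f(a)=+1.489e-01  f'(a)=-1.061e+00  a ← 4.912585 − (+1.489e-01/-1.061e+00) = 5.053004
iter 2: u=1.089253  f(a)=+6.625e-03  f'(a)=-9.682e-01  a ← 5.053004 − (+6.625e-03/-9.682e-01) = 5.059846
iter 3: u=1.087780  f(a)=+1.446e-05  f'(a)=-9.640e-01  a ← 5.059846 − (+1.446e-05/-9.640e-01) = 5.059861
iter 4: u=1.087777  f(a)=+6.917e-11  f'(a)=-9.640e-01  a ← 5.059861 − (+6.917e-11/-9.640e-01) = 5.059861
iter 5: u=1.087777  f(a)=+0.000e+00  f'(a)=-9.640e-01  a ← 5.059861 − (+0.000e+00/-9.640e-01) = 5.059861
converged: |Δa| < 1e-12 after 5 iterations
sag = a·(cosh(S/(2a)) − 1) = 5.059861·(cosh(1.087777) − 1) = 3.300634
T_max/T_min = cosh(S/(2a)) = 1.652317

a=5.060 sag=3.301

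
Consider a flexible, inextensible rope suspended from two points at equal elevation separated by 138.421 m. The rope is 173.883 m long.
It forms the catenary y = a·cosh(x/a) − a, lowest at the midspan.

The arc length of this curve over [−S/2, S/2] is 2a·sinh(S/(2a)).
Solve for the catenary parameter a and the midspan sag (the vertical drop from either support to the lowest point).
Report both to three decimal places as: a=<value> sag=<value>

a=57.853 sag=46.578

seed: a₀ = √(S³/(24(L−S))) = √(138.421³/(24·35.462)) = 55.823330
iter 1: u=1.239813  f(a)=+2.827e+00  f'(a)=-1.477e+00  a ← 55.823330 − (+2.827e+00/-1.477e+00) = 57.737834
iter 2: u=1.198703  f(a)=+1.520e-01  f'(a)=-1.322e+00  a ← 57.737834 − (+1.520e-01/-1.322e+00) = 57.852789
iter 3: u=1.196321  f(a)=+4.942e-04  f'(a)=-1.313e+00  a ← 57.852789 − (+4.942e-04/-1.313e+00) = 57.853165
iter 4: u=1.196313  f(a)=+5.263e-09  f'(a)=-1.313e+00  a ← 57.853165 − (+5.263e-09/-1.313e+00) = 57.853165
iter 5: u=1.196313  f(a)=+2.842e-14  f'(a)=-1.313e+00  a ← 57.853165 − (+2.842e-14/-1.313e+00) = 57.853165
converged: |Δa| < 1e-12 after 5 iterations
sag = a·(cosh(S/(2a)) − 1) = 57.853165·(cosh(1.196313) − 1) = 46.577736
T_max/T_min = cosh(S/(2a)) = 1.805103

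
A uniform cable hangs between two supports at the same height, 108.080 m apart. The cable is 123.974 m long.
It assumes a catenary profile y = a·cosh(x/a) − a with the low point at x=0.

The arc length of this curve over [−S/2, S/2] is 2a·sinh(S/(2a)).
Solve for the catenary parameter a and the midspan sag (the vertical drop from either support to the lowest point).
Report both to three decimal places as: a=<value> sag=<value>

seed: a₀ = √(S³/(24(L−S))) = √(108.080³/(24·15.894)) = 57.530186
iter 1: u=0.939333  f(a)=+7.161e-01  f'(a)=-6.029e-01  a ← 57.530186 − (+7.161e-01/-6.029e-01) = 58.718047
iter 2: u=0.920330  f(a)=+2.278e-02  f'(a)=-5.651e-01  a ← 58.718047 − (+2.278e-02/-5.651e-01) = 58.758362
iter 3: u=0.919699  f(a)=+2.473e-05  f'(a)=-5.638e-01  a ← 58.758362 − (+2.473e-05/-5.638e-01) = 58.758406
iter 4: u=0.919698  f(a)=+2.922e-11  f'(a)=-5.638e-01  a ← 58.758406 − (+2.922e-11/-5.638e-01) = 58.758406
converged: |Δa| < 1e-12 after 4 iterations
sag = a·(cosh(S/(2a)) − 1) = 58.758406·(cosh(0.919698) − 1) = 26.652006
T_max/T_min = cosh(S/(2a)) = 1.453586

a=58.758 sag=26.652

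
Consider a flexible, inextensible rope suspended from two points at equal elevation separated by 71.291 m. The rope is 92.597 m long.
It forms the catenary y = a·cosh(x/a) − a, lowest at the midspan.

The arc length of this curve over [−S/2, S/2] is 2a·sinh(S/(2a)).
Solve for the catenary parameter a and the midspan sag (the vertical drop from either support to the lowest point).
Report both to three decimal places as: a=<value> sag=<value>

seed: a₀ = √(S³/(24(L−S))) = √(71.291³/(24·21.306)) = 26.619229
iter 1: u=1.339088  f(a)=+1.994e+00  f'(a)=-1.907e+00  a ← 26.619229 − (+1.994e+00/-1.907e+00) = 27.664865
iter 2: u=1.288475  f(a)=+1.235e-01  f'(a)=-1.677e+00  a ← 27.664865 − (+1.235e-01/-1.677e+00) = 27.738498
iter 3: u=1.285055  f(a)=+5.431e-04  f'(a)=-1.663e+00  a ← 27.738498 − (+5.431e-04/-1.663e+00) = 27.738824
iter 4: u=1.285040  f(a)=+1.060e-08  f'(a)=-1.662e+00  a ← 27.738824 − (+1.060e-08/-1.662e+00) = 27.738824
iter 5: u=1.285040  f(a)=+0.000e+00  f'(a)=-1.662e+00  a ← 27.738824 − (+0.000e+00/-1.662e+00) = 27.738824
converged: |Δa| < 1e-12 after 5 iterations
sag = a·(cosh(S/(2a)) − 1) = 27.738824·(cosh(1.285040) − 1) = 26.233330
T_max/T_min = cosh(S/(2a)) = 1.945726

a=27.739 sag=26.233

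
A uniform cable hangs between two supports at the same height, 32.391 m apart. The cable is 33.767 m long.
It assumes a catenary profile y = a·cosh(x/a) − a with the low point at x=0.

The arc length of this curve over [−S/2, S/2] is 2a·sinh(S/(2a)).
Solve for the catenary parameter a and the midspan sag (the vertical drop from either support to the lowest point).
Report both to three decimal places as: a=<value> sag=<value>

a=32.281 sag=4.149

seed: a₀ = √(S³/(24(L−S))) = √(32.391³/(24·1.376)) = 32.079065
iter 1: u=0.504862  f(a)=+1.764e-02  f'(a)=-8.799e-02  a ← 32.079065 − (+1.764e-02/-8.799e-02) = 32.279565
iter 2: u=0.501726  f(a)=+1.668e-04  f'(a)=-8.634e-02  a ← 32.279565 − (+1.668e-04/-8.634e-02) = 32.281496
iter 3: u=0.501696  f(a)=+1.522e-08  f'(a)=-8.632e-02  a ← 32.281496 − (+1.522e-08/-8.632e-02) = 32.281497
iter 4: u=0.501696  f(a)=+7.105e-15  f'(a)=-8.632e-02  a ← 32.281497 − (+7.105e-15/-8.632e-02) = 32.281497
converged: |Δa| < 1e-12 after 4 iterations
sag = a·(cosh(S/(2a)) − 1) = 32.281497·(cosh(0.501696) − 1) = 4.148540
T_max/T_min = cosh(S/(2a)) = 1.128511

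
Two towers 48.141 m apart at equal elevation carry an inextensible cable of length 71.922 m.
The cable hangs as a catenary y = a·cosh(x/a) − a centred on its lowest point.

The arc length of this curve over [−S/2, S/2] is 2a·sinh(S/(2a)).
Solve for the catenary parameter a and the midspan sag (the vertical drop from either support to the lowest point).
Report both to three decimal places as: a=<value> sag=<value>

seed: a₀ = √(S³/(24(L−S))) = √(48.141³/(24·23.781)) = 13.981443
iter 1: u=1.721603  f(a)=+3.783e+00  f'(a)=-4.523e+00  a ← 13.981443 − (+3.783e+00/-4.523e+00) = 14.817967
iter 2: u=1.624413  f(a)=+3.662e-01  f'(a)=-3.686e+00  a ← 14.817967 − (+3.662e-01/-3.686e+00) = 14.917296
iter 3: u=1.613597  f(a)=+4.240e-03  f'(a)=-3.601e+00  a ← 14.917296 − (+4.240e-03/-3.601e+00) = 14.918473
iter 4: u=1.613469  f(a)=+5.833e-07  f'(a)=-3.600e+00  a ← 14.918473 − (+5.833e-07/-3.600e+00) = 14.918473
iter 5: u=1.613469  f(a)=+1.421e-14  f'(a)=-3.600e+00  a ← 14.918473 − (+1.421e-14/-3.600e+00) = 14.918473
converged: |Δa| < 1e-12 after 5 iterations
sag = a·(cosh(S/(2a)) − 1) = 14.918473·(cosh(1.613469) − 1) = 24.014217
T_max/T_min = cosh(S/(2a)) = 2.609697

a=14.918 sag=24.014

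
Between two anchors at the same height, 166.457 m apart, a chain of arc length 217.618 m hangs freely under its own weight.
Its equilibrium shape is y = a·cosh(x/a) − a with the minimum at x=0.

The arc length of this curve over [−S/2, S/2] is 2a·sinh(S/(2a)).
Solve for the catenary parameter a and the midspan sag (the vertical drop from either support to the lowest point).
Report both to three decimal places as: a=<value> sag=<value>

seed: a₀ = √(S³/(24(L−S))) = √(166.457³/(24·51.161)) = 61.288355
iter 1: u=1.357982  f(a)=+4.930e+00  f'(a)=-1.998e+00  a ← 61.288355 − (+4.930e+00/-1.998e+00) = 63.755283
iter 2: u=1.305437  f(a)=+3.133e-01  f'(a)=-1.752e+00  a ← 63.755283 − (+3.133e-01/-1.752e+00) = 63.934120
iter 3: u=1.301785  f(a)=+1.455e-03  f'(a)=-1.736e+00  a ← 63.934120 − (+1.455e-03/-1.736e+00) = 63.934959
iter 4: u=1.301768  f(a)=+3.171e-08  f'(a)=-1.735e+00  a ← 63.934959 − (+3.171e-08/-1.735e+00) = 63.934959
iter 5: u=1.301768  f(a)=+2.842e-14  f'(a)=-1.735e+00  a ← 63.934959 − (+2.842e-14/-1.735e+00) = 63.934959
converged: |Δa| < 1e-12 after 5 iterations
sag = a·(cosh(S/(2a)) − 1) = 63.934959·(cosh(1.301768) − 1) = 62.267567
T_max/T_min = cosh(S/(2a)) = 1.973920

a=63.935 sag=62.268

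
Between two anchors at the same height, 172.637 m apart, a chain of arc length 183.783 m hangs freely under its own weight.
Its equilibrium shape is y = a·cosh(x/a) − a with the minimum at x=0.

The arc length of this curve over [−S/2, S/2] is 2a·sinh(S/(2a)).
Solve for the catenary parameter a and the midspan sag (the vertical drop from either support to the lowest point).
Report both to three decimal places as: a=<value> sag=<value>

a=140.010 sag=27.462

seed: a₀ = √(S³/(24(L−S))) = √(172.637³/(24·11.146)) = 138.686977
iter 1: u=0.622398  f(a)=+2.179e-01  f'(a)=-1.670e-01  a ← 138.686977 − (+2.179e-01/-1.670e-01) = 139.991312
iter 2: u=0.616599  f(a)=+3.112e-03  f'(a)=-1.623e-01  a ← 139.991312 − (+3.112e-03/-1.623e-01) = 140.010485
iter 3: u=0.616515  f(a)=+6.553e-07  f'(a)=-1.622e-01  a ← 140.010485 − (+6.553e-07/-1.622e-01) = 140.010489
iter 4: u=0.616515  f(a)=+2.842e-14  f'(a)=-1.622e-01  a ← 140.010489 − (+2.842e-14/-1.622e-01) = 140.010489
converged: |Δa| < 1e-12 after 4 iterations
sag = a·(cosh(S/(2a)) − 1) = 140.010489·(cosh(0.616515) − 1) = 27.461851
T_max/T_min = cosh(S/(2a)) = 1.196141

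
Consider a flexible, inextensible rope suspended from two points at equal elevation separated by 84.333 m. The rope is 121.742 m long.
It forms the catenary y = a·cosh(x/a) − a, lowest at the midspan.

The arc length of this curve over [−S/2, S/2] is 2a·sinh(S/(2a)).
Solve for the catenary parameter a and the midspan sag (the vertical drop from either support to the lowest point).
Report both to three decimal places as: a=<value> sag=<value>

seed: a₀ = √(S³/(24(L−S))) = √(84.333³/(24·37.409)) = 25.846554
iter 1: u=1.631417  f(a)=+5.306e+00  f'(a)=-3.742e+00  a ← 25.846554 − (+5.306e+00/-3.742e+00) = 27.264390
iter 2: u=1.546578  f(a)=+4.679e-01  f'(a)=-3.109e+00  a ← 27.264390 − (+4.679e-01/-3.109e+00) = 27.414888
iter 3: u=1.538088  f(a)=+4.415e-03  f'(a)=-3.050e+00  a ← 27.414888 − (+4.415e-03/-3.050e+00) = 27.416336
iter 4: u=1.538006  f(a)=+4.014e-07  f'(a)=-3.050e+00  a ← 27.416336 − (+4.014e-07/-3.050e+00) = 27.416336
iter 5: u=1.538006  f(a)=-2.842e-14  f'(a)=-3.050e+00  a ← 27.416336 − (-2.842e-14/-3.050e+00) = 27.416336
converged: |Δa| < 1e-12 after 5 iterations
sag = a·(cosh(S/(2a)) − 1) = 27.416336·(cosh(1.538006) − 1) = 39.343938
T_max/T_min = cosh(S/(2a)) = 2.435055

a=27.416 sag=39.344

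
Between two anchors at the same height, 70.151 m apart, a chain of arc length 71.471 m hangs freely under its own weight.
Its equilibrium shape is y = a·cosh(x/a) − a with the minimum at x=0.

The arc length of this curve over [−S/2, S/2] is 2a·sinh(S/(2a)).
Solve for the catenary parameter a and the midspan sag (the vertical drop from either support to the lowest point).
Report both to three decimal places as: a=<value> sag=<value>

a=104.683 sag=5.931

seed: a₀ = √(S³/(24(L−S))) = √(70.151³/(24·1.320)) = 104.389835
iter 1: u=0.336005  f(a)=+7.471e-03  f'(a)=-2.558e-02  a ← 104.389835 − (+7.471e-03/-2.558e-02) = 104.681956
iter 2: u=0.335067  f(a)=+3.148e-05  f'(a)=-2.536e-02  a ← 104.681956 − (+3.148e-05/-2.536e-02) = 104.683197
iter 3: u=0.335063  f(a)=+5.640e-10  f'(a)=-2.536e-02  a ← 104.683197 − (+5.640e-10/-2.536e-02) = 104.683197
iter 4: u=0.335063  f(a)=+1.421e-14  f'(a)=-2.536e-02  a ← 104.683197 − (+1.421e-14/-2.536e-02) = 104.683197
converged: |Δa| < 1e-12 after 4 iterations
sag = a·(cosh(S/(2a)) − 1) = 104.683197·(cosh(0.335063) − 1) = 5.931439
T_max/T_min = cosh(S/(2a)) = 1.056661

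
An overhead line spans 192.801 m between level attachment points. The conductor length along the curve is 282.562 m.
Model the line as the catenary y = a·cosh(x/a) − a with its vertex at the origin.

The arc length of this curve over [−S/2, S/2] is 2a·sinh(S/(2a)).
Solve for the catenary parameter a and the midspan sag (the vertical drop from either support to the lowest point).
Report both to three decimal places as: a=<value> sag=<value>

a=61.340 sag=92.682

seed: a₀ = √(S³/(24(L−S))) = √(192.801³/(24·89.761)) = 57.678567
iter 1: u=1.671340  f(a)=+1.340e+01  f'(a)=-4.073e+00  a ← 57.678567 − (+1.340e+01/-4.073e+00) = 60.969258
iter 2: u=1.581133  f(a)=+1.233e+00  f'(a)=-3.356e+00  a ← 60.969258 − (+1.233e+00/-3.356e+00) = 61.336599
iter 3: u=1.571664  f(a)=+1.276e-02  f'(a)=-3.286e+00  a ← 61.336599 − (+1.276e-02/-3.286e+00) = 61.340481
iter 4: u=1.571564  f(a)=+1.397e-06  f'(a)=-3.286e+00  a ← 61.340481 − (+1.397e-06/-3.286e+00) = 61.340481
iter 5: u=1.571564  f(a)=+0.000e+00  f'(a)=-3.286e+00  a ← 61.340481 − (+0.000e+00/-3.286e+00) = 61.340481
converged: |Δa| < 1e-12 after 5 iterations
sag = a·(cosh(S/(2a)) − 1) = 61.340481·(cosh(1.571564) − 1) = 92.682165
T_max/T_min = cosh(S/(2a)) = 2.510946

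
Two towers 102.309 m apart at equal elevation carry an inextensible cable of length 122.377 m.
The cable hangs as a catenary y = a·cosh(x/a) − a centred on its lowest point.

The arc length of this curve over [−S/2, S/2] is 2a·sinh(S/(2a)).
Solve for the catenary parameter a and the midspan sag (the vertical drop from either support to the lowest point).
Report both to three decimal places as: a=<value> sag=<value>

seed: a₀ = √(S³/(24(L−S))) = √(102.309³/(24·20.068)) = 47.153409
iter 1: u=1.084853  f(a)=+1.215e+00  f'(a)=-9.557e-01  a ← 47.153409 − (+1.215e+00/-9.557e-01) = 48.424306
iter 2: u=1.056381  f(a)=+5.083e-02  f'(a)=-8.772e-01  a ← 48.424306 − (+5.083e-02/-8.772e-01) = 48.482259
iter 3: u=1.055118  f(a)=+9.767e-05  f'(a)=-8.738e-01  a ← 48.482259 − (+9.767e-05/-8.738e-01) = 48.482371
iter 4: u=1.055115  f(a)=+3.621e-10  f'(a)=-8.738e-01  a ← 48.482371 − (+3.621e-10/-8.738e-01) = 48.482371
iter 5: u=1.055115  f(a)=-2.842e-14  f'(a)=-8.738e-01  a ← 48.482371 − (-2.842e-14/-8.738e-01) = 48.482371
converged: |Δa| < 1e-12 after 5 iterations
sag = a·(cosh(S/(2a)) − 1) = 48.482371·(cosh(1.055115) − 1) = 29.585374
T_max/T_min = cosh(S/(2a)) = 1.610230

a=48.482 sag=29.585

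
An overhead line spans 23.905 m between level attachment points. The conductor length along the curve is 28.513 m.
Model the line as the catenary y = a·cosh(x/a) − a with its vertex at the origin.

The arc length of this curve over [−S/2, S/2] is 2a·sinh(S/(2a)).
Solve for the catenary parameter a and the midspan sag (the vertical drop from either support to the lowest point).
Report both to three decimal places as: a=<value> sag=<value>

seed: a₀ = √(S³/(24(L−S))) = √(23.905³/(24·4.608)) = 11.114022
iter 1: u=1.075443  f(a)=+2.739e-01  f'(a)=-9.292e-01  a ← 11.114022 − (+2.739e-01/-9.292e-01) = 11.408835
iter 2: u=1.047653  f(a)=+1.128e-02  f'(a)=-8.541e-01  a ← 11.408835 − (+1.128e-02/-8.541e-01) = 11.422040
iter 3: u=1.046442  f(a)=+2.093e-05  f'(a)=-8.509e-01  a ← 11.422040 − (+2.093e-05/-8.509e-01) = 11.422064
iter 4: u=1.046440  f(a)=+7.243e-11  f'(a)=-8.509e-01  a ← 11.422064 − (+7.243e-11/-8.509e-01) = 11.422064
iter 5: u=1.046440  f(a)=+7.105e-15  f'(a)=-8.509e-01  a ← 11.422064 − (+7.105e-15/-8.509e-01) = 11.422064
converged: |Δa| < 1e-12 after 5 iterations
sag = a·(cosh(S/(2a)) − 1) = 11.422064·(cosh(1.046440) − 1) = 6.845704
T_max/T_min = cosh(S/(2a)) = 1.599340

a=11.422 sag=6.846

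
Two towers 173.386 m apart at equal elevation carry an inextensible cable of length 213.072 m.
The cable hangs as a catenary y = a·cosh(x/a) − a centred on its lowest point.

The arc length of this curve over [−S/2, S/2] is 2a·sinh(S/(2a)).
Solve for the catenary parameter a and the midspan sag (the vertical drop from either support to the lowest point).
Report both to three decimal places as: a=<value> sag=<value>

a=76.394 sag=54.701

seed: a₀ = √(S³/(24(L−S))) = √(173.386³/(24·39.686)) = 73.977007
iter 1: u=1.171891  f(a)=+2.816e+00  f'(a)=-1.228e+00  a ← 73.977007 − (+2.816e+00/-1.228e+00) = 76.270683
iter 2: u=1.136649  f(a)=+1.363e-01  f'(a)=-1.111e+00  a ← 76.270683 − (+1.363e-01/-1.111e+00) = 76.393286
iter 3: u=1.134825  f(a)=+3.550e-04  f'(a)=-1.106e+00  a ← 76.393286 − (+3.550e-04/-1.106e+00) = 76.393607
iter 4: u=1.134820  f(a)=+2.424e-09  f'(a)=-1.106e+00  a ← 76.393607 − (+2.424e-09/-1.106e+00) = 76.393607
iter 5: u=1.134820  f(a)=-2.842e-14  f'(a)=-1.106e+00  a ← 76.393607 − (-2.842e-14/-1.106e+00) = 76.393607
converged: |Δa| < 1e-12 after 5 iterations
sag = a·(cosh(S/(2a)) − 1) = 76.393607·(cosh(1.134820) − 1) = 54.701406
T_max/T_min = cosh(S/(2a)) = 1.716047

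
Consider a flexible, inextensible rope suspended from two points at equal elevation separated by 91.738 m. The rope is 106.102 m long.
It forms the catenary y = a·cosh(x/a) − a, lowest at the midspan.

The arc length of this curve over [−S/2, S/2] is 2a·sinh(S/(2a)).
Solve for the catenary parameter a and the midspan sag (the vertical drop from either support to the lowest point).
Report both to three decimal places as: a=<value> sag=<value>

seed: a₀ = √(S³/(24(L−S))) = √(91.738³/(24·14.364)) = 47.323906
iter 1: u=0.969256  f(a)=+6.900e-01  f'(a)=-6.660e-01  a ← 47.323906 − (+6.900e-01/-6.660e-01) = 48.359914
iter 2: u=0.948492  f(a)=+2.331e-02  f'(a)=-6.217e-01  a ← 48.359914 − (+2.331e-02/-6.217e-01) = 48.397405
iter 3: u=0.947757  f(a)=+2.866e-05  f'(a)=-6.202e-01  a ← 48.397405 − (+2.866e-05/-6.202e-01) = 48.397451
iter 4: u=0.947757  f(a)=+4.346e-11  f'(a)=-6.202e-01  a ← 48.397451 − (+4.346e-11/-6.202e-01) = 48.397451
iter 5: u=0.947757  f(a)=-1.421e-14  f'(a)=-6.202e-01  a ← 48.397451 − (-1.421e-14/-6.202e-01) = 48.397451
converged: |Δa| < 1e-12 after 5 iterations
sag = a·(cosh(S/(2a)) − 1) = 48.397451·(cosh(0.947757) − 1) = 23.412868
T_max/T_min = cosh(S/(2a)) = 1.483762

a=48.397 sag=23.413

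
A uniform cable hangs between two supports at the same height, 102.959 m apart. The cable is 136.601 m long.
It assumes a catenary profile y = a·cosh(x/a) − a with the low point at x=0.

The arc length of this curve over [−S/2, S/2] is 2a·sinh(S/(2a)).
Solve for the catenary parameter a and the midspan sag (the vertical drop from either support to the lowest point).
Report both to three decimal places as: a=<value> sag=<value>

a=38.448 sag=39.931

seed: a₀ = √(S³/(24(L−S))) = √(102.959³/(24·33.642)) = 36.766302
iter 1: u=1.400182  f(a)=+3.456e+00  f'(a)=-2.215e+00  a ← 36.766302 − (+3.456e+00/-2.215e+00) = 38.326645
iter 2: u=1.343178  f(a)=+2.322e-01  f'(a)=-1.926e+00  a ← 38.326645 − (+2.322e-01/-1.926e+00) = 38.447173
iter 3: u=1.338967  f(a)=+1.215e-03  f'(a)=-1.906e+00  a ← 38.447173 − (+1.215e-03/-1.906e+00) = 38.447810
iter 4: u=1.338945  f(a)=+3.365e-08  f'(a)=-1.906e+00  a ← 38.447810 − (+3.365e-08/-1.906e+00) = 38.447810
iter 5: u=1.338945  f(a)=+0.000e+00  f'(a)=-1.906e+00  a ← 38.447810 − (+0.000e+00/-1.906e+00) = 38.447810
converged: |Δa| < 1e-12 after 5 iterations
sag = a·(cosh(S/(2a)) − 1) = 38.447810·(cosh(1.338945) − 1) = 39.930710
T_max/T_min = cosh(S/(2a)) = 2.038569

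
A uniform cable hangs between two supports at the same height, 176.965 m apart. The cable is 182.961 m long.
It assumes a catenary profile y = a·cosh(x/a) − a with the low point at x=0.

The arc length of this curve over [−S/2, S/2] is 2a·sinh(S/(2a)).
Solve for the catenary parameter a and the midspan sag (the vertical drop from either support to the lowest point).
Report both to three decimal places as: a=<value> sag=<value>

a=197.233 sag=20.183

seed: a₀ = √(S³/(24(L−S))) = √(176.965³/(24·5.996)) = 196.243209
iter 1: u=0.450882  f(a)=+6.124e-02  f'(a)=-6.236e-02  a ← 196.243209 − (+6.124e-02/-6.236e-02) = 197.225318
iter 2: u=0.448637  f(a)=+4.628e-04  f'(a)=-6.142e-02  a ← 197.225318 − (+4.628e-04/-6.142e-02) = 197.232853
iter 3: u=0.448619  f(a)=+2.687e-08  f'(a)=-6.141e-02  a ← 197.232853 − (+2.687e-08/-6.141e-02) = 197.232854
iter 4: u=0.448619  f(a)=+0.000e+00  f'(a)=-6.141e-02  a ← 197.232854 − (+0.000e+00/-6.141e-02) = 197.232854
converged: |Δa| < 1e-12 after 4 iterations
sag = a·(cosh(S/(2a)) − 1) = 197.232854·(cosh(0.448619) − 1) = 20.182602
T_max/T_min = cosh(S/(2a)) = 1.102329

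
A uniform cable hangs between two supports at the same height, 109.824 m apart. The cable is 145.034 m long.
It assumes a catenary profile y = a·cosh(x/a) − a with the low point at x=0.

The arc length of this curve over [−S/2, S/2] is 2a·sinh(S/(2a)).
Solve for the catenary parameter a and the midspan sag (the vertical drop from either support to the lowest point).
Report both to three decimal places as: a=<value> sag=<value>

a=41.371 sag=42.117

seed: a₀ = √(S³/(24(L−S))) = √(109.824³/(24·35.210)) = 39.591983
iter 1: u=1.386947  f(a)=+3.546e+00  f'(a)=-2.145e+00  a ← 39.591983 − (+3.546e+00/-2.145e+00) = 41.244951
iter 2: u=1.331363  f(a)=+2.342e-01  f'(a)=-1.870e+00  a ← 41.244951 − (+2.342e-01/-1.870e+00) = 41.370142
iter 3: u=1.327334  f(a)=+1.181e-03  f'(a)=-1.852e+00  a ← 41.370142 − (+1.181e-03/-1.852e+00) = 41.370780
iter 4: u=1.327314  f(a)=+3.036e-08  f'(a)=-1.851e+00  a ← 41.370780 − (+3.036e-08/-1.851e+00) = 41.370780
iter 5: u=1.327314  f(a)=+2.842e-14  f'(a)=-1.851e+00  a ← 41.370780 − (+2.842e-14/-1.851e+00) = 41.370780
converged: |Δa| < 1e-12 after 5 iterations
sag = a·(cosh(S/(2a)) − 1) = 41.370780·(cosh(1.327314) − 1) = 42.117284
T_max/T_min = cosh(S/(2a)) = 2.018044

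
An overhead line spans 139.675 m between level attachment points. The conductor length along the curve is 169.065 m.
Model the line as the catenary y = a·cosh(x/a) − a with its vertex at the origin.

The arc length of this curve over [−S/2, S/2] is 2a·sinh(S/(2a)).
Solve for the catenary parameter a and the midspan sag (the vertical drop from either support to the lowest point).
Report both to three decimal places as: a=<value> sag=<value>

seed: a₀ = √(S³/(24(L−S))) = √(139.675³/(24·29.390)) = 62.154504
iter 1: u=1.123611  f(a)=+1.912e+00  f'(a)=-1.071e+00  a ← 62.154504 − (+1.912e+00/-1.071e+00) = 63.940398
iter 2: u=1.092228  f(a)=+8.550e-02  f'(a)=-9.768e-01  a ← 63.940398 − (+8.550e-02/-9.768e-01) = 64.027932
iter 3: u=1.090735  f(a)=+1.887e-04  f'(a)=-9.725e-01  a ← 64.027932 − (+1.887e-04/-9.725e-01) = 64.028126
iter 4: u=1.090732  f(a)=+9.238e-10  f'(a)=-9.725e-01  a ← 64.028126 − (+9.238e-10/-9.725e-01) = 64.028126
iter 5: u=1.090732  f(a)=+0.000e+00  f'(a)=-9.725e-01  a ← 64.028126 − (+0.000e+00/-9.725e-01) = 64.028126
converged: |Δa| < 1e-12 after 5 iterations
sag = a·(cosh(S/(2a)) − 1) = 64.028126·(cosh(1.090732) − 1) = 42.015942
T_max/T_min = cosh(S/(2a)) = 1.656211

a=64.028 sag=42.016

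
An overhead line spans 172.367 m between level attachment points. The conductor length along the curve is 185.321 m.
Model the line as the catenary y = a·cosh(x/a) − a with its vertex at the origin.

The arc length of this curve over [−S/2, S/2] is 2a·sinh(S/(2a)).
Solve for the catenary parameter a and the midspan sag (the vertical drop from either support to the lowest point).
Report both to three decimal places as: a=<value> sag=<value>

a=129.766 sag=29.687

seed: a₀ = √(S³/(24(L−S))) = √(172.367³/(24·12.954)) = 128.343423
iter 1: u=0.671507  f(a)=+2.952e-01  f'(a)=-2.111e-01  a ← 128.343423 − (+2.952e-01/-2.111e-01) = 129.741795
iter 2: u=0.664269  f(a)=+4.894e-03  f'(a)=-2.042e-01  a ← 129.741795 − (+4.894e-03/-2.042e-01) = 129.765767
iter 3: u=0.664147  f(a)=+1.396e-06  f'(a)=-2.041e-01  a ← 129.765767 − (+1.396e-06/-2.041e-01) = 129.765773
iter 4: u=0.664147  f(a)=+1.421e-13  f'(a)=-2.041e-01  a ← 129.765773 − (+1.421e-13/-2.041e-01) = 129.765773
converged: |Δa| < 1e-12 after 4 iterations
sag = a·(cosh(S/(2a)) − 1) = 129.765773·(cosh(0.664147) − 1) = 29.686803
T_max/T_min = cosh(S/(2a)) = 1.228772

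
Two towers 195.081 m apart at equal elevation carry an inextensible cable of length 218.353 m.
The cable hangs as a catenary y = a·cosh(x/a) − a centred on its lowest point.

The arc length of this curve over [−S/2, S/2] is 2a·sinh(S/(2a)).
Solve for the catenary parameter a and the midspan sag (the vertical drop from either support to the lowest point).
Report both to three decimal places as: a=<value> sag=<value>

seed: a₀ = √(S³/(24(L−S))) = √(195.081³/(24·23.272)) = 115.292215
iter 1: u=0.846028  f(a)=+8.472e-01  f'(a)=-4.333e-01  a ← 115.292215 − (+8.472e-01/-4.333e-01) = 117.247220
iter 2: u=0.831922  f(a)=+2.203e-02  f'(a)=-4.111e-01  a ← 117.247220 − (+2.203e-02/-4.111e-01) = 117.300810
iter 3: u=0.831542  f(a)=+1.578e-05  f'(a)=-4.105e-01  a ← 117.300810 − (+1.578e-05/-4.105e-01) = 117.300848
iter 4: u=0.831541  f(a)=+8.129e-12  f'(a)=-4.105e-01  a ← 117.300848 − (+8.129e-12/-4.105e-01) = 117.300848
converged: |Δa| < 1e-12 after 4 iterations
sag = a·(cosh(S/(2a)) − 1) = 117.300848·(cosh(0.831541) − 1) = 42.945828
T_max/T_min = cosh(S/(2a)) = 1.366117

a=117.301 sag=42.946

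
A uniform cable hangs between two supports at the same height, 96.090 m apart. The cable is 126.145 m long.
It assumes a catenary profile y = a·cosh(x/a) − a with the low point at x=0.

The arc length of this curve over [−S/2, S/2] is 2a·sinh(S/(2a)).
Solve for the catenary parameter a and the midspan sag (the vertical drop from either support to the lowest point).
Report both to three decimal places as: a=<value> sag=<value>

seed: a₀ = √(S³/(24(L−S))) = √(96.090³/(24·30.055)) = 35.071416
iter 1: u=1.369919  f(a)=+2.950e+00  f'(a)=-2.058e+00  a ← 35.071416 − (+2.950e+00/-2.058e+00) = 36.504686
iter 2: u=1.316132  f(a)=+1.904e-01  f'(a)=-1.800e+00  a ← 36.504686 − (+1.904e-01/-1.800e+00) = 36.610492
iter 3: u=1.312329  f(a)=+9.152e-04  f'(a)=-1.783e+00  a ← 36.610492 − (+9.152e-04/-1.783e+00) = 36.611005
iter 4: u=1.312310  f(a)=+2.136e-08  f'(a)=-1.783e+00  a ← 36.611005 − (+2.136e-08/-1.783e+00) = 36.611005
iter 5: u=1.312310  f(a)=+1.421e-14  f'(a)=-1.783e+00  a ← 36.611005 − (+1.421e-14/-1.783e+00) = 36.611005
converged: |Δa| < 1e-12 after 5 iterations
sag = a·(cosh(S/(2a)) − 1) = 36.611005·(cosh(1.312310) − 1) = 36.317082
T_max/T_min = cosh(S/(2a)) = 1.991972

a=36.611 sag=36.317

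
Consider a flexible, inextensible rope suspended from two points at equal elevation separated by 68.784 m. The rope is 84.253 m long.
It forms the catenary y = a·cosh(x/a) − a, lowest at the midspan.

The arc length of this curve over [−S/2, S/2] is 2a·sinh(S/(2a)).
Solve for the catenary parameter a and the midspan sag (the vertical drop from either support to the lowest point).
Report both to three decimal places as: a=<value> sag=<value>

seed: a₀ = √(S³/(24(L−S))) = √(68.784³/(24·15.469)) = 29.607000
iter 1: u=1.161617  f(a)=+1.078e+00  f'(a)=-1.193e+00  a ← 29.607000 − (+1.078e+00/-1.193e+00) = 30.510514
iter 2: u=1.127218  f(a)=+5.131e-02  f'(a)=-1.082e+00  a ← 30.510514 − (+5.131e-02/-1.082e+00) = 30.557940
iter 3: u=1.125469  f(a)=+1.291e-04  f'(a)=-1.076e+00  a ← 30.557940 − (+1.291e-04/-1.076e+00) = 30.558060
iter 4: u=1.125464  f(a)=+8.223e-10  f'(a)=-1.076e+00  a ← 30.558060 − (+8.223e-10/-1.076e+00) = 30.558060
iter 5: u=1.125464  f(a)=+0.000e+00  f'(a)=-1.076e+00  a ← 30.558060 − (+0.000e+00/-1.076e+00) = 30.558060
converged: |Δa| < 1e-12 after 5 iterations
sag = a·(cosh(S/(2a)) − 1) = 30.558060·(cosh(1.125464) − 1) = 21.484586
T_max/T_min = cosh(S/(2a)) = 1.703074

a=30.558 sag=21.485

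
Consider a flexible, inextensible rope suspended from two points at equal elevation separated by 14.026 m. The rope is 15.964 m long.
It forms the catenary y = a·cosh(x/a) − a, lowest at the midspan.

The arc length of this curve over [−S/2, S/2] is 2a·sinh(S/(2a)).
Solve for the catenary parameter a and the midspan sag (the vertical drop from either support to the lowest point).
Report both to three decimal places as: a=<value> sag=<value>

seed: a₀ = √(S³/(24(L−S))) = √(14.026³/(24·1.938)) = 7.702261
iter 1: u=0.910512  f(a)=+8.194e-02  f'(a)=-5.462e-01  a ← 7.702261 − (+8.194e-02/-5.462e-01) = 7.852274
iter 2: u=0.893117  f(a)=+2.455e-03  f'(a)=-5.139e-01  a ← 7.852274 − (+2.455e-03/-5.139e-01) = 7.857051
iter 3: u=0.892574  f(a)=+2.355e-06  f'(a)=-5.129e-01  a ← 7.857051 − (+2.355e-06/-5.129e-01) = 7.857056
iter 4: u=0.892574  f(a)=+2.174e-12  f'(a)=-5.129e-01  a ← 7.857056 − (+2.174e-12/-5.129e-01) = 7.857056
converged: |Δa| < 1e-12 after 4 iterations
sag = a·(cosh(S/(2a)) − 1) = 7.857056·(cosh(0.892574) − 1) = 3.343196
T_max/T_min = cosh(S/(2a)) = 1.425502

a=7.857 sag=3.343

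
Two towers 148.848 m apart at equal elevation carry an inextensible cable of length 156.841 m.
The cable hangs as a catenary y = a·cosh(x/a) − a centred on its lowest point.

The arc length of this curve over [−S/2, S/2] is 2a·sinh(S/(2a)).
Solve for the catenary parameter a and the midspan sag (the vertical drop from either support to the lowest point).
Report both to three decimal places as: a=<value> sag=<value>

a=132.159 sag=21.515

seed: a₀ = √(S³/(24(L−S))) = √(148.848³/(24·7.993)) = 131.115483
iter 1: u=0.567622  f(a)=+1.298e-01  f'(a)=-1.259e-01  a ← 131.115483 − (+1.298e-01/-1.259e-01) = 132.146146
iter 2: u=0.563195  f(a)=+1.546e-03  f'(a)=-1.229e-01  a ← 132.146146 − (+1.546e-03/-1.229e-01) = 132.158723
iter 3: u=0.563141  f(a)=+2.253e-07  f'(a)=-1.229e-01  a ← 132.158723 − (+2.253e-07/-1.229e-01) = 132.158725
iter 4: u=0.563141  f(a)=+0.000e+00  f'(a)=-1.229e-01  a ← 132.158725 − (+0.000e+00/-1.229e-01) = 132.158725
converged: |Δa| < 1e-12 after 4 iterations
sag = a·(cosh(S/(2a)) − 1) = 132.158725·(cosh(0.563141) − 1) = 21.515292
T_max/T_min = cosh(S/(2a)) = 1.162799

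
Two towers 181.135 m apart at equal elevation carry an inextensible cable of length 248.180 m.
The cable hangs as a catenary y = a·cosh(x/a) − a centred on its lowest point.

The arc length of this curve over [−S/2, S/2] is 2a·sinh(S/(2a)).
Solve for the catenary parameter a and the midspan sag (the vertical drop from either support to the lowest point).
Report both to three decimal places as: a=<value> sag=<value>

a=63.896 sag=75.678

seed: a₀ = √(S³/(24(L−S))) = √(181.135³/(24·67.045)) = 60.773569
iter 1: u=1.490245  f(a)=+7.851e+00  f'(a)=-2.737e+00  a ← 60.773569 − (+7.851e+00/-2.737e+00) = 63.642088
iter 2: u=1.423076  f(a)=+5.901e-01  f'(a)=-2.340e+00  a ← 63.642088 − (+5.901e-01/-2.340e+00) = 63.894295
iter 3: u=1.417458  f(a)=+3.932e-03  f'(a)=-2.309e+00  a ← 63.894295 − (+3.932e-03/-2.309e+00) = 63.895998
iter 4: u=1.417421  f(a)=+1.772e-07  f'(a)=-2.308e+00  a ← 63.895998 − (+1.772e-07/-2.308e+00) = 63.895999
iter 5: u=1.417421  f(a)=-2.842e-14  f'(a)=-2.308e+00  a ← 63.895999 − (-2.842e-14/-2.308e+00) = 63.895999
converged: |Δa| < 1e-12 after 5 iterations
sag = a·(cosh(S/(2a)) − 1) = 63.895999·(cosh(1.417421) − 1) = 75.678450
T_max/T_min = cosh(S/(2a)) = 2.184400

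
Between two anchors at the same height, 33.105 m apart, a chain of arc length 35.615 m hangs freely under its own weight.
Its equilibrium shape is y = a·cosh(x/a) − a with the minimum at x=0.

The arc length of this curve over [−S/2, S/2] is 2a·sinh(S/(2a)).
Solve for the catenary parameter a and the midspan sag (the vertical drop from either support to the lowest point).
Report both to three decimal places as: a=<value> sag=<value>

a=24.816 sag=5.728

seed: a₀ = √(S³/(24(L−S))) = √(33.105³/(24·2.510)) = 24.541319
iter 1: u=0.674475  f(a)=+5.771e-02  f'(a)=-2.140e-01  a ← 24.541319 − (+5.771e-02/-2.140e-01) = 24.810999
iter 2: u=0.667144  f(a)=+9.651e-04  f'(a)=-2.069e-01  a ← 24.810999 − (+9.651e-04/-2.069e-01) = 24.815663
iter 3: u=0.667018  f(a)=+2.801e-07  f'(a)=-2.068e-01  a ← 24.815663 − (+2.801e-07/-2.068e-01) = 24.815664
iter 4: u=0.667018  f(a)=+2.132e-14  f'(a)=-2.068e-01  a ← 24.815664 − (+2.132e-14/-2.068e-01) = 24.815664
converged: |Δa| < 1e-12 after 4 iterations
sag = a·(cosh(S/(2a)) − 1) = 24.815664·(cosh(0.667018) − 1) = 5.728144
T_max/T_min = cosh(S/(2a)) = 1.230828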